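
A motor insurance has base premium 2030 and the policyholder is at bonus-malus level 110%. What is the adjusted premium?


adjusted = base * BM_level / 100
= 2030 * 110 / 100
= 2030 * 1.1
= 2233.0


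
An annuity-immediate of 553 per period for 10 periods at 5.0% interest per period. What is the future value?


FV = PMT * ((1+i)^n - 1) / i
= 553 * ((1.05)^10 - 1) / 0.05
= 553 * (1.628895 - 1) / 0.05
= 6955.5746


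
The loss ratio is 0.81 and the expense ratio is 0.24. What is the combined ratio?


Combined ratio = loss ratio + expense ratio
= 0.81 + 0.24
= 1.05


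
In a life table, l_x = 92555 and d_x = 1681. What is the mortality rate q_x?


q_x = d_x / l_x
= 1681 / 92555
= 0.0182


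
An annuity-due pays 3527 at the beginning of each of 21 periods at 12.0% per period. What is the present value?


PV_due = PMT * (1-(1+i)^(-n))/i * (1+i)
PV_immediate = 26671.1854
PV_due = 26671.1854 * 1.12
= 29871.7277


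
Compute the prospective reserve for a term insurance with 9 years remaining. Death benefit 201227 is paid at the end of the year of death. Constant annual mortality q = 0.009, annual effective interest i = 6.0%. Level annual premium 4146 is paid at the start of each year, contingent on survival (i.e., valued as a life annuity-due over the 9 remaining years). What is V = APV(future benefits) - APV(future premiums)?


v = 1/(1+i) = 0.943396
APV(future benefits) per unit = sum_{k=0}^{8} k_p_x * q * v^(k+1) = 0.059264
APV(future benefits) = 201227 * 0.059264 = 11925.4582
Life annuity-due factor ä_{x:9} = sum_{k=0}^{8} k_p_x * v^k = 6.979948
APV(future premiums) = 4146 * 6.979948 = 28938.8638
V = 11925.4582 - 28938.8638
= -17013.4056


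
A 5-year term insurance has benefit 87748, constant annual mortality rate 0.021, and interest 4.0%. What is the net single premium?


NSP = benefit * sum_{k=0}^{n-1} k_p_x * q * v^(k+1)
With constant q=0.021, v=0.961538
Sum = 0.089793
NSP = 87748 * 0.089793
= 7879.1132


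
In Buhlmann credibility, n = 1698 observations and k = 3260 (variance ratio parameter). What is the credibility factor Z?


Z = n / (n + k)
= 1698 / (1698 + 3260)
= 1698 / 4958
= 0.3425


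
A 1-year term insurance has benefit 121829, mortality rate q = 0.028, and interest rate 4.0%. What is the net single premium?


NSP = benefit * q * v
v = 1/(1+i) = 0.961538
NSP = 121829 * 0.028 * 0.961538
= 3280.0115


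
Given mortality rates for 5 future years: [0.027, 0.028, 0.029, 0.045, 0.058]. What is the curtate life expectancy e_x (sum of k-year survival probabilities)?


e_x = sum_{k=1}^{n} k_p_x
k_p_x values:
  1_p_x = 0.973
  2_p_x = 0.945756
  3_p_x = 0.918329
  4_p_x = 0.877004
  5_p_x = 0.826138
e_x = 4.5402


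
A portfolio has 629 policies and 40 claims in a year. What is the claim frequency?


frequency = claims / policies
= 40 / 629
= 0.0636


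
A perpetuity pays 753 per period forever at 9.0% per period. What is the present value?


PV = PMT / i
= 753 / 0.09
= 8366.6667


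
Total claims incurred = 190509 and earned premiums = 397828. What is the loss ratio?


Loss ratio = claims / premiums
= 190509 / 397828
= 0.4789


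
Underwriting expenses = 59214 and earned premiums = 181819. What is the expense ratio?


Expense ratio = expenses / premiums
= 59214 / 181819
= 0.3257


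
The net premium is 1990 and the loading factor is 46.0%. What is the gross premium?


Gross = net * (1 + loading)
= 1990 * (1 + 0.46)
= 1990 * 1.46
= 2905.4


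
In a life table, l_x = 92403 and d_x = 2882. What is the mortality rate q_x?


q_x = d_x / l_x
= 2882 / 92403
= 0.0312


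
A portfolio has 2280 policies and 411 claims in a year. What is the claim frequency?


frequency = claims / policies
= 411 / 2280
= 0.1803


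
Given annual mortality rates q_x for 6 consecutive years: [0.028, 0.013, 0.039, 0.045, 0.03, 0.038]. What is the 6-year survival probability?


p_k = 1 - q_k for each year
Survival = product of (1 - q_k)
= 0.972 * 0.987 * 0.961 * 0.955 * 0.97 * 0.962
= 0.8216


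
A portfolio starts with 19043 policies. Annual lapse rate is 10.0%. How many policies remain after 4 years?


remaining = initial * (1 - lapse)^years
= 19043 * (1 - 0.1)^4
= 19043 * 0.6561
= 12494.1123


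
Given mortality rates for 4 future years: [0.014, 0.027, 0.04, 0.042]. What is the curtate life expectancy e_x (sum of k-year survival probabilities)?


e_x = sum_{k=1}^{n} k_p_x
k_p_x values:
  1_p_x = 0.986
  2_p_x = 0.959378
  3_p_x = 0.921003
  4_p_x = 0.882321
e_x = 3.7487


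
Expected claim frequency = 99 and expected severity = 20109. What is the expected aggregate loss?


E[S] = E[N] * E[X]
= 99 * 20109
= 1.9908e+06


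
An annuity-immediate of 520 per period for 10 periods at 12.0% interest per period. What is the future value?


FV = PMT * ((1+i)^n - 1) / i
= 520 * ((1.12)^10 - 1) / 0.12
= 520 * (3.105848 - 1) / 0.12
= 9125.3422


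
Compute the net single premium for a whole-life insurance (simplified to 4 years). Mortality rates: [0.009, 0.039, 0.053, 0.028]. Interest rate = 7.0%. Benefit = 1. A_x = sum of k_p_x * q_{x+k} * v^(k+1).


v = 0.934579
Year 0: k_p_x=1.0, q=0.009, term=0.008411
Year 1: k_p_x=0.991, q=0.039, term=0.033758
Year 2: k_p_x=0.952351, q=0.053, term=0.041202
Year 3: k_p_x=0.901876, q=0.028, term=0.019265
A_x = 0.1026


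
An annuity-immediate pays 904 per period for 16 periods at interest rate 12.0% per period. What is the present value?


PV = PMT * (1 - (1+i)^(-n)) / i
= 904 * (1 - (1+0.12)^(-16)) / 0.12
= 904 * (1 - 0.163122) / 0.12
= 904 * 6.973986
= 6304.4835


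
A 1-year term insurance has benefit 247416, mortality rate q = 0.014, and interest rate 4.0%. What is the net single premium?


NSP = benefit * q * v
v = 1/(1+i) = 0.961538
NSP = 247416 * 0.014 * 0.961538
= 3330.6


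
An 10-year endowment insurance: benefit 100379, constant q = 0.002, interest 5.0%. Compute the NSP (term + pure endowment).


Term component = 1537.5557
Pure endowment = 10_p_x * v^10 * benefit = 0.980179 * 0.613913 * 100379 = 60402.5519
NSP = 61940.1076


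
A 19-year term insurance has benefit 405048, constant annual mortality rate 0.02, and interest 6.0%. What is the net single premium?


NSP = benefit * sum_{k=0}^{n-1} k_p_x * q * v^(k+1)
With constant q=0.02, v=0.943396
Sum = 0.193711
NSP = 405048 * 0.193711
= 78462.2283


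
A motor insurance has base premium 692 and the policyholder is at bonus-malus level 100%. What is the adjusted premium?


adjusted = base * BM_level / 100
= 692 * 100 / 100
= 692 * 1.0
= 692.0


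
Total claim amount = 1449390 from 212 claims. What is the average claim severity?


severity = total / number
= 1449390 / 212
= 6836.7453


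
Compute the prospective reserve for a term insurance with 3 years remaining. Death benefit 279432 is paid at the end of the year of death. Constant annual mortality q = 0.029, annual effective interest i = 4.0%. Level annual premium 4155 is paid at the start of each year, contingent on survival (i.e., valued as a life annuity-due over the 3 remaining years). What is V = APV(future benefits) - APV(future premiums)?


v = 1/(1+i) = 0.961538
APV(future benefits) per unit = sum_{k=0}^{2} k_p_x * q * v^(k+1) = 0.078226
APV(future benefits) = 279432 * 0.078226 = 21858.9812
Life annuity-due factor ä_{x:3} = sum_{k=0}^{2} k_p_x * v^k = 2.805363
APV(future premiums) = 4155 * 2.805363 = 11656.2847
V = 21858.9812 - 11656.2847
= 10202.6965


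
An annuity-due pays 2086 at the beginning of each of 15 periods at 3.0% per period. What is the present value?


PV_due = PMT * (1-(1+i)^(-n))/i * (1+i)
PV_immediate = 24902.5326
PV_due = 24902.5326 * 1.03
= 25649.6086


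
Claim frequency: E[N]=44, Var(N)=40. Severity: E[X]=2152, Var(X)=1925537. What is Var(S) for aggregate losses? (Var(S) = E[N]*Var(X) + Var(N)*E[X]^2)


Var(S) = E[N]*Var(X) + Var(N)*E[X]^2
= 44*1925537 + 40*2152^2
= 84723628 + 185244160
= 2.6997e+08


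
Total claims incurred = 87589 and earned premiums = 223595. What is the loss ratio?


Loss ratio = claims / premiums
= 87589 / 223595
= 0.3917


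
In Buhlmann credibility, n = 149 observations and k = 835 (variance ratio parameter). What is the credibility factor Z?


Z = n / (n + k)
= 149 / (149 + 835)
= 149 / 984
= 0.1514


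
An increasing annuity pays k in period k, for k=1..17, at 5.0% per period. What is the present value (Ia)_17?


(Ia)_n = sum_{k=1}^{n} k * v^k, v = 1/(1+i)
v = 0.952381
Sum computed term by term:
(Ia)_17 = 88.4145


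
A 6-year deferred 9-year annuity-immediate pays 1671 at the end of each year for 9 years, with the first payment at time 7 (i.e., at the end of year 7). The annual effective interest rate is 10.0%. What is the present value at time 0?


PV at time 6 of the 9-year annuity-immediate:
a_n = 1671 * (1-(1+0.1)^(-9))/0.1 = 9623.3288
Discount back 6 years to time 0:
PV = 9623.3288 * (1+0.1)^(-6)
= 9623.3288 * 0.564474
= 5432.1182


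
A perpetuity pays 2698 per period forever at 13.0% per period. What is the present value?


PV = PMT / i
= 2698 / 0.13
= 20753.8462


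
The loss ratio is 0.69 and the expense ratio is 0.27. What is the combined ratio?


Combined ratio = loss ratio + expense ratio
= 0.69 + 0.27
= 0.96


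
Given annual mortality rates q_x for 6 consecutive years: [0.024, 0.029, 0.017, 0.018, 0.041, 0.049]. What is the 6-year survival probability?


p_k = 1 - q_k for each year
Survival = product of (1 - q_k)
= 0.976 * 0.971 * 0.983 * 0.982 * 0.959 * 0.951
= 0.8343


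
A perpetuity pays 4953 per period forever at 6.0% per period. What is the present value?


PV = PMT / i
= 4953 / 0.06
= 82550.0


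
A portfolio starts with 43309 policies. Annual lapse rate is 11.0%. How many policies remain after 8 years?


remaining = initial * (1 - lapse)^years
= 43309 * (1 - 0.11)^8
= 43309 * 0.393659
= 17048.9725


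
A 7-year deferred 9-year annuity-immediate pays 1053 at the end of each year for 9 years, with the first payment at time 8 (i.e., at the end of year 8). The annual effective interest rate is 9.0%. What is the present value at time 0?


PV at time 7 of the 9-year annuity-immediate:
a_n = 1053 * (1-(1+0.09)^(-9))/0.09 = 6312.995
Discount back 7 years to time 0:
PV = 6312.995 * (1+0.09)^(-7)
= 6312.995 * 0.547034
= 3453.4244


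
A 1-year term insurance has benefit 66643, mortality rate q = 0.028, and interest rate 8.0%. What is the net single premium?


NSP = benefit * q * v
v = 1/(1+i) = 0.925926
NSP = 66643 * 0.028 * 0.925926
= 1727.7815


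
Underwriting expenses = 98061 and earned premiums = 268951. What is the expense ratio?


Expense ratio = expenses / premiums
= 98061 / 268951
= 0.3646


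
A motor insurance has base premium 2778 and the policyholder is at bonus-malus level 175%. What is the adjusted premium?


adjusted = base * BM_level / 100
= 2778 * 175 / 100
= 2778 * 1.75
= 4861.5


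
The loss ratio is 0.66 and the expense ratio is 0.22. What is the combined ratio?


Combined ratio = loss ratio + expense ratio
= 0.66 + 0.22
= 0.88


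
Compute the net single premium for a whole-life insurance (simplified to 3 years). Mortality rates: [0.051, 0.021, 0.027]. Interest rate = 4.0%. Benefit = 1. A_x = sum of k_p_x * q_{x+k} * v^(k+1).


v = 0.961538
Year 0: k_p_x=1.0, q=0.051, term=0.049038
Year 1: k_p_x=0.949, q=0.021, term=0.018425
Year 2: k_p_x=0.929071, q=0.027, term=0.0223
A_x = 0.0898


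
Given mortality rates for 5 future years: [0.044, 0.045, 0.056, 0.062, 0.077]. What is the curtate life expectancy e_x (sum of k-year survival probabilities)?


e_x = sum_{k=1}^{n} k_p_x
k_p_x values:
  1_p_x = 0.956
  2_p_x = 0.91298
  3_p_x = 0.861853
  4_p_x = 0.808418
  5_p_x = 0.74617
e_x = 4.2854


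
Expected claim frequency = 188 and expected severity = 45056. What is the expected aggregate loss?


E[S] = E[N] * E[X]
= 188 * 45056
= 8.4705e+06


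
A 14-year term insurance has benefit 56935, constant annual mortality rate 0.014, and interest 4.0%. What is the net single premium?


NSP = benefit * sum_{k=0}^{n-1} k_p_x * q * v^(k+1)
With constant q=0.014, v=0.961538
Sum = 0.136361
NSP = 56935 * 0.136361
= 7763.736


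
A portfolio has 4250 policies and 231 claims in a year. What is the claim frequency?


frequency = claims / policies
= 231 / 4250
= 0.0544


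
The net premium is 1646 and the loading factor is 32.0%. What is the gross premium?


Gross = net * (1 + loading)
= 1646 * (1 + 0.32)
= 1646 * 1.32
= 2172.72


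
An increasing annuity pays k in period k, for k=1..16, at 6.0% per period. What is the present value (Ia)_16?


(Ia)_n = sum_{k=1}^{n} k * v^k, v = 1/(1+i)
v = 0.943396
Sum computed term by term:
(Ia)_16 = 73.5651


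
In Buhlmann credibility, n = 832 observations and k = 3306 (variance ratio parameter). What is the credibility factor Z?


Z = n / (n + k)
= 832 / (832 + 3306)
= 832 / 4138
= 0.2011


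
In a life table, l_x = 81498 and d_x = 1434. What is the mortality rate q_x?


q_x = d_x / l_x
= 1434 / 81498
= 0.0176


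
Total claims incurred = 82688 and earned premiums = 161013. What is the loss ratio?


Loss ratio = claims / premiums
= 82688 / 161013
= 0.5135


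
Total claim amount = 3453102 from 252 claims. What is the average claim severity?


severity = total / number
= 3453102 / 252
= 13702.7857


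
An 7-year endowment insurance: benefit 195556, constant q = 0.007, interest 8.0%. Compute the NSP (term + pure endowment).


Term component = 6994.0497
Pure endowment = 7_p_x * v^7 * benefit = 0.952017 * 0.58349 * 195556 = 108629.9542
NSP = 115624.0039


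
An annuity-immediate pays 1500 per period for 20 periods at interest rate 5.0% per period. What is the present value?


PV = PMT * (1 - (1+i)^(-n)) / i
= 1500 * (1 - (1+0.05)^(-20)) / 0.05
= 1500 * (1 - 0.376889) / 0.05
= 1500 * 12.46221
= 18693.3155


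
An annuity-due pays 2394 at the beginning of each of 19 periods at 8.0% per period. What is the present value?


PV_due = PMT * (1-(1+i)^(-n))/i * (1+i)
PV_immediate = 22991.0165
PV_due = 22991.0165 * 1.08
= 24830.2978


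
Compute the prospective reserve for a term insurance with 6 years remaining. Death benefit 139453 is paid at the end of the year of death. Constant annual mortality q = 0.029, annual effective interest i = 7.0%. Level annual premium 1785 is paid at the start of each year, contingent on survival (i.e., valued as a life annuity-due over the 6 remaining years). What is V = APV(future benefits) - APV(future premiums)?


v = 1/(1+i) = 0.934579
APV(future benefits) per unit = sum_{k=0}^{5} k_p_x * q * v^(k+1) = 0.129332
APV(future benefits) = 139453 * 0.129332 = 18035.7667
Life annuity-due factor ä_{x:6} = sum_{k=0}^{5} k_p_x * v^k = 4.771913
APV(future premiums) = 1785 * 4.771913 = 8517.8649
V = 18035.7667 - 8517.8649
= 9517.9018


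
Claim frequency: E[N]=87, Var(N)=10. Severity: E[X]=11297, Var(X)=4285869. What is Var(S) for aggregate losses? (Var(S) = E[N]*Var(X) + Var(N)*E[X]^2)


Var(S) = E[N]*Var(X) + Var(N)*E[X]^2
= 87*4285869 + 10*11297^2
= 372870603 + 1276222090
= 1.6491e+09


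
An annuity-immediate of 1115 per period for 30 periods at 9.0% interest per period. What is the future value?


FV = PMT * ((1+i)^n - 1) / i
= 1115 * ((1.09)^30 - 1) / 0.09
= 1115 * (13.267678 - 1) / 0.09
= 151982.9055


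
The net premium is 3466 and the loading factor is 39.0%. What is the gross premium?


Gross = net * (1 + loading)
= 3466 * (1 + 0.39)
= 3466 * 1.39
= 4817.74


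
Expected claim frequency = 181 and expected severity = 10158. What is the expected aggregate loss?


E[S] = E[N] * E[X]
= 181 * 10158
= 1.8386e+06


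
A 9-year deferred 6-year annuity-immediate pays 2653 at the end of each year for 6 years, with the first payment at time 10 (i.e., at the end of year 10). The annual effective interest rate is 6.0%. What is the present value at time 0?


PV at time 9 of the 6-year annuity-immediate:
a_n = 2653 * (1-(1+0.06)^(-6))/0.06 = 13045.6614
Discount back 9 years to time 0:
PV = 13045.6614 * (1+0.06)^(-9)
= 13045.6614 * 0.591898
= 7721.707


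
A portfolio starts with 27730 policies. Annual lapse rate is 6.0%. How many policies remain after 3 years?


remaining = initial * (1 - lapse)^years
= 27730 * (1 - 0.06)^3
= 27730 * 0.830584
= 23032.0943


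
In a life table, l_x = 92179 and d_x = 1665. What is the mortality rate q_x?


q_x = d_x / l_x
= 1665 / 92179
= 0.0181


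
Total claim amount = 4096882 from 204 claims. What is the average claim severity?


severity = total / number
= 4096882 / 204
= 20082.7549


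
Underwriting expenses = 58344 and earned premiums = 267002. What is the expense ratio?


Expense ratio = expenses / premiums
= 58344 / 267002
= 0.2185


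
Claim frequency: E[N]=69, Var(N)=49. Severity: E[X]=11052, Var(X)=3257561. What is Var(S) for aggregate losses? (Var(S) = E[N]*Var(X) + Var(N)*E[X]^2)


Var(S) = E[N]*Var(X) + Var(N)*E[X]^2
= 69*3257561 + 49*11052^2
= 224771709 + 5985188496
= 6.2100e+09


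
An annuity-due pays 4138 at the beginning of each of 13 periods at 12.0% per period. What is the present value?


PV_due = PMT * (1-(1+i)^(-n))/i * (1+i)
PV_immediate = 26580.6433
PV_due = 26580.6433 * 1.12
= 29770.3205


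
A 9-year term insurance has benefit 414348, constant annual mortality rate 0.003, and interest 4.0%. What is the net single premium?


NSP = benefit * sum_{k=0}^{n-1} k_p_x * q * v^(k+1)
With constant q=0.003, v=0.961538
Sum = 0.022057
NSP = 414348 * 0.022057
= 9139.4681


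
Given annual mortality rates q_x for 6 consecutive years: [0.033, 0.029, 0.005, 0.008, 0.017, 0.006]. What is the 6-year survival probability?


p_k = 1 - q_k for each year
Survival = product of (1 - q_k)
= 0.967 * 0.971 * 0.995 * 0.992 * 0.983 * 0.994
= 0.9056


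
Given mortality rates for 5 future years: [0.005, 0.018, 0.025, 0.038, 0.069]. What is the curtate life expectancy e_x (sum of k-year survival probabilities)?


e_x = sum_{k=1}^{n} k_p_x
k_p_x values:
  1_p_x = 0.995
  2_p_x = 0.97709
  3_p_x = 0.952663
  4_p_x = 0.916462
  5_p_x = 0.853226
e_x = 4.6944


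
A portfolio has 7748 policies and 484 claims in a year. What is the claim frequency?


frequency = claims / policies
= 484 / 7748
= 0.0625


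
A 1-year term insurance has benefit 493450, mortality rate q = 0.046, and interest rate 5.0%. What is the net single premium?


NSP = benefit * q * v
v = 1/(1+i) = 0.952381
NSP = 493450 * 0.046 * 0.952381
= 21617.8095


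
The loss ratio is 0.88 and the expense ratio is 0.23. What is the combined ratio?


Combined ratio = loss ratio + expense ratio
= 0.88 + 0.23
= 1.11


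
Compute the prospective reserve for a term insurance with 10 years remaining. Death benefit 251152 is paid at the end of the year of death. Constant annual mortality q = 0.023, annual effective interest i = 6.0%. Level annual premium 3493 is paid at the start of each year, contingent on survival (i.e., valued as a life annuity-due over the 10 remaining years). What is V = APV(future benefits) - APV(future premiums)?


v = 1/(1+i) = 0.943396
APV(future benefits) per unit = sum_{k=0}^{9} k_p_x * q * v^(k+1) = 0.154495
APV(future benefits) = 251152 * 0.154495 = 38801.8223
Life annuity-due factor ä_{x:10} = sum_{k=0}^{9} k_p_x * v^k = 7.120222
APV(future premiums) = 3493 * 7.120222 = 24870.9341
V = 38801.8223 - 24870.9341
= 13930.8882


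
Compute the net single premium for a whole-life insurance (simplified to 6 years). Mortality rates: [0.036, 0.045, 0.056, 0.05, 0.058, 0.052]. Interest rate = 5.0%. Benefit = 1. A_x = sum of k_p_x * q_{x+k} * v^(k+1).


v = 0.952381
Year 0: k_p_x=1.0, q=0.036, term=0.034286
Year 1: k_p_x=0.964, q=0.045, term=0.039347
Year 2: k_p_x=0.92062, q=0.056, term=0.044535
Year 3: k_p_x=0.869065, q=0.05, term=0.035749
Year 4: k_p_x=0.825612, q=0.058, term=0.03752
Year 5: k_p_x=0.777727, q=0.052, term=0.030178
A_x = 0.2216


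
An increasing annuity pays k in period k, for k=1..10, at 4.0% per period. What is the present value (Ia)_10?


(Ia)_n = sum_{k=1}^{n} k * v^k, v = 1/(1+i)
v = 0.961538
Sum computed term by term:
(Ia)_10 = 41.9922


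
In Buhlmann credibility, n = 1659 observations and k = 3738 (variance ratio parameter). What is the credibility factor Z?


Z = n / (n + k)
= 1659 / (1659 + 3738)
= 1659 / 5397
= 0.3074


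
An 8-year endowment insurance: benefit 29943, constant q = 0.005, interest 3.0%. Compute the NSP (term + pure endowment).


Term component = 1033.547
Pure endowment = 8_p_x * v^8 * benefit = 0.960693 * 0.789409 * 29943 = 22708.1711
NSP = 23741.7181


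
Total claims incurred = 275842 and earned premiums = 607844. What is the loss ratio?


Loss ratio = claims / premiums
= 275842 / 607844
= 0.4538


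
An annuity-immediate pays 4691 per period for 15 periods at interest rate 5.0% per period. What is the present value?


PV = PMT * (1 - (1+i)^(-n)) / i
= 4691 * (1 - (1+0.05)^(-15)) / 0.05
= 4691 * (1 - 0.481017) / 0.05
= 4691 * 10.379658
= 48690.9759


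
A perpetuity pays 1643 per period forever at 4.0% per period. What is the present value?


PV = PMT / i
= 1643 / 0.04
= 41075.0


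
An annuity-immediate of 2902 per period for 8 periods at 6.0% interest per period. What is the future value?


FV = PMT * ((1+i)^n - 1) / i
= 2902 * ((1.06)^8 - 1) / 0.06
= 2902 * (1.593848 - 1) / 0.06
= 28722.4519


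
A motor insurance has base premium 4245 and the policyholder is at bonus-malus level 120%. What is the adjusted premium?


adjusted = base * BM_level / 100
= 4245 * 120 / 100
= 4245 * 1.2
= 5094.0


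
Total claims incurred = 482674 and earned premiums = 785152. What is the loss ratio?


Loss ratio = claims / premiums
= 482674 / 785152
= 0.6148


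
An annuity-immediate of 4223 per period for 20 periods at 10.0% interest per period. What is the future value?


FV = PMT * ((1+i)^n - 1) / i
= 4223 * ((1.1)^20 - 1) / 0.1
= 4223 * (6.7275 - 1) / 0.1
= 241872.3229


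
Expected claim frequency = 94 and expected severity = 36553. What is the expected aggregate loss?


E[S] = E[N] * E[X]
= 94 * 36553
= 3.4360e+06


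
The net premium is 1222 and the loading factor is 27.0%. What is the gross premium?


Gross = net * (1 + loading)
= 1222 * (1 + 0.27)
= 1222 * 1.27
= 1551.94


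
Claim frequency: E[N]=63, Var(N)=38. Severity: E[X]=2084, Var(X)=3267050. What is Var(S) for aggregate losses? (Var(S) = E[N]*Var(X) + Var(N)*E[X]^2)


Var(S) = E[N]*Var(X) + Var(N)*E[X]^2
= 63*3267050 + 38*2084^2
= 205824150 + 165036128
= 3.7086e+08


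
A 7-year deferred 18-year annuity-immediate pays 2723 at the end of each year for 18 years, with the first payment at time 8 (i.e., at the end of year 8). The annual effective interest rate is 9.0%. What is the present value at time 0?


PV at time 7 of the 18-year annuity-immediate:
a_n = 2723 * (1-(1+0.09)^(-18))/0.09 = 23841.5672
Discount back 7 years to time 0:
PV = 23841.5672 * (1+0.09)^(-7)
= 23841.5672 * 0.547034
= 13042.1537


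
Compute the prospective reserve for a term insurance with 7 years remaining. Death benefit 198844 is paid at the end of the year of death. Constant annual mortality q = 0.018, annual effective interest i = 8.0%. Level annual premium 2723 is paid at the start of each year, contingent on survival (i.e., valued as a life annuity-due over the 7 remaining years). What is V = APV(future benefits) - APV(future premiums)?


v = 1/(1+i) = 0.925926
APV(future benefits) per unit = sum_{k=0}^{6} k_p_x * q * v^(k+1) = 0.089298
APV(future benefits) = 198844 * 0.089298 = 17756.3097
Life annuity-due factor ä_{x:7} = sum_{k=0}^{6} k_p_x * v^k = 5.357861
APV(future premiums) = 2723 * 5.357861 = 14589.4564
V = 17756.3097 - 14589.4564
= 3166.8532


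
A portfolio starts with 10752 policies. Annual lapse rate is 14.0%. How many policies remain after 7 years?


remaining = initial * (1 - lapse)^years
= 10752 * (1 - 0.14)^7
= 10752 * 0.347928
= 3740.9199


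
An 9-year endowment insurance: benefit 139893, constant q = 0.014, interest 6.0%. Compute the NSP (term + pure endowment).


Term component = 12667.7474
Pure endowment = 9_p_x * v^9 * benefit = 0.88083 * 0.591898 * 139893 = 72934.9065
NSP = 85602.654


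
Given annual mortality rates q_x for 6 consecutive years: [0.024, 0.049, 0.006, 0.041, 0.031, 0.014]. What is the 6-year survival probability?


p_k = 1 - q_k for each year
Survival = product of (1 - q_k)
= 0.976 * 0.951 * 0.994 * 0.959 * 0.969 * 0.986
= 0.8453


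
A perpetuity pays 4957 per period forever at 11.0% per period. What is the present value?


PV = PMT / i
= 4957 / 0.11
= 45063.6364


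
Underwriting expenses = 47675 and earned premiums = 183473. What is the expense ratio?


Expense ratio = expenses / premiums
= 47675 / 183473
= 0.2598


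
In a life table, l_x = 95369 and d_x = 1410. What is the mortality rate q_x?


q_x = d_x / l_x
= 1410 / 95369
= 0.0148


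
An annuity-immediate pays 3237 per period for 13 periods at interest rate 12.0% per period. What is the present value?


PV = PMT * (1 - (1+i)^(-n)) / i
= 3237 * (1 - (1+0.12)^(-13)) / 0.12
= 3237 * (1 - 0.229174) / 0.12
= 3237 * 6.423548
= 20793.0262


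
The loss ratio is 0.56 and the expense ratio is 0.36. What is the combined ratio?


Combined ratio = loss ratio + expense ratio
= 0.56 + 0.36
= 0.92


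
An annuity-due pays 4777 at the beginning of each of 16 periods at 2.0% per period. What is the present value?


PV_due = PMT * (1-(1+i)^(-n))/i * (1+i)
PV_immediate = 64860.7174
PV_due = 64860.7174 * 1.02
= 66157.9317


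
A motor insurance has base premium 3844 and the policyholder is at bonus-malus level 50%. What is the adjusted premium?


adjusted = base * BM_level / 100
= 3844 * 50 / 100
= 3844 * 0.5
= 1922.0


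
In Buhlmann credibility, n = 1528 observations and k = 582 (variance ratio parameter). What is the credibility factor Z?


Z = n / (n + k)
= 1528 / (1528 + 582)
= 1528 / 2110
= 0.7242


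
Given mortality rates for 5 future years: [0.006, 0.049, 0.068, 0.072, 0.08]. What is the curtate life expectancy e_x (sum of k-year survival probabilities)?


e_x = sum_{k=1}^{n} k_p_x
k_p_x values:
  1_p_x = 0.994
  2_p_x = 0.945294
  3_p_x = 0.881014
  4_p_x = 0.817581
  5_p_x = 0.752175
e_x = 4.3901


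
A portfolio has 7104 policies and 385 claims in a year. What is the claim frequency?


frequency = claims / policies
= 385 / 7104
= 0.0542


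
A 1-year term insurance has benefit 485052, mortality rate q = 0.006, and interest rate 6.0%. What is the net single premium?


NSP = benefit * q * v
v = 1/(1+i) = 0.943396
NSP = 485052 * 0.006 * 0.943396
= 2745.5774


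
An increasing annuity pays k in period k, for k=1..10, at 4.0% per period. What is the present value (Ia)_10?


(Ia)_n = sum_{k=1}^{n} k * v^k, v = 1/(1+i)
v = 0.961538
Sum computed term by term:
(Ia)_10 = 41.9922


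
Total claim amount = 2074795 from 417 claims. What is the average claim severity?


severity = total / number
= 2074795 / 417
= 4975.5276


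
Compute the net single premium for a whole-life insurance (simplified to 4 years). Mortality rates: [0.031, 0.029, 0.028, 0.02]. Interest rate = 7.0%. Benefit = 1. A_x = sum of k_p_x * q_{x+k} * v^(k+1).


v = 0.934579
Year 0: k_p_x=1.0, q=0.031, term=0.028972
Year 1: k_p_x=0.969, q=0.029, term=0.024545
Year 2: k_p_x=0.940899, q=0.028, term=0.021506
Year 3: k_p_x=0.914554, q=0.02, term=0.013954
A_x = 0.089


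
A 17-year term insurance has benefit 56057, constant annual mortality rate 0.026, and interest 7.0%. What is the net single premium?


NSP = benefit * sum_{k=0}^{n-1} k_p_x * q * v^(k+1)
With constant q=0.026, v=0.934579
Sum = 0.216046
NSP = 56057 * 0.216046
= 12110.8906


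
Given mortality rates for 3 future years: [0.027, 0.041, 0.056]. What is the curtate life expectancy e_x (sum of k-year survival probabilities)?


e_x = sum_{k=1}^{n} k_p_x
k_p_x values:
  1_p_x = 0.973
  2_p_x = 0.933107
  3_p_x = 0.880853
e_x = 2.787


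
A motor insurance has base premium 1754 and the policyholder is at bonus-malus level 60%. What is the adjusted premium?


adjusted = base * BM_level / 100
= 1754 * 60 / 100
= 1754 * 0.6
= 1052.4


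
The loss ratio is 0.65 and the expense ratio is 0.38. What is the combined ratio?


Combined ratio = loss ratio + expense ratio
= 0.65 + 0.38
= 1.03


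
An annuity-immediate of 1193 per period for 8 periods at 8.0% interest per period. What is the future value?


FV = PMT * ((1+i)^n - 1) / i
= 1193 * ((1.08)^8 - 1) / 0.08
= 1193 * (1.85093 - 1) / 0.08
= 12689.4968


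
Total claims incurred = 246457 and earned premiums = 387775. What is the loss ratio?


Loss ratio = claims / premiums
= 246457 / 387775
= 0.6356


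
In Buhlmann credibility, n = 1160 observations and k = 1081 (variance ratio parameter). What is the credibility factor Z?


Z = n / (n + k)
= 1160 / (1160 + 1081)
= 1160 / 2241
= 0.5176


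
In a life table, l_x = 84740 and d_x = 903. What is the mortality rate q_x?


q_x = d_x / l_x
= 903 / 84740
= 0.0107


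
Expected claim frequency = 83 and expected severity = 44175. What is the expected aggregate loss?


E[S] = E[N] * E[X]
= 83 * 44175
= 3.6665e+06


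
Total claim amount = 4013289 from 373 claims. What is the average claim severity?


severity = total / number
= 4013289 / 373
= 10759.4879


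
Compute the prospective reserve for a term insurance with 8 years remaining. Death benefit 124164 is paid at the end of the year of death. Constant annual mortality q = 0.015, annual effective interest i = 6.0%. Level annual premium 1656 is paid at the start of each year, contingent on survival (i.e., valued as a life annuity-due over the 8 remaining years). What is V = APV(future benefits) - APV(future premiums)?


v = 1/(1+i) = 0.943396
APV(future benefits) per unit = sum_{k=0}^{7} k_p_x * q * v^(k+1) = 0.088808
APV(future benefits) = 124164 * 0.088808 = 11026.7764
Life annuity-due factor ä_{x:8} = sum_{k=0}^{7} k_p_x * v^k = 6.275777
APV(future premiums) = 1656 * 6.275777 = 10392.6861
V = 11026.7764 - 10392.6861
= 634.0903


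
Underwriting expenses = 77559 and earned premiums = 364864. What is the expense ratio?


Expense ratio = expenses / premiums
= 77559 / 364864
= 0.2126


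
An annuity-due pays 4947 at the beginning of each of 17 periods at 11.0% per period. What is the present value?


PV_due = PMT * (1-(1+i)^(-n))/i * (1+i)
PV_immediate = 37343.8859
PV_due = 37343.8859 * 1.11
= 41451.7133


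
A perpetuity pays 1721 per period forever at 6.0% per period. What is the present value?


PV = PMT / i
= 1721 / 0.06
= 28683.3333


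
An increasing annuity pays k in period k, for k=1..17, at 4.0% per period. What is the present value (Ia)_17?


(Ia)_n = sum_{k=1}^{n} k * v^k, v = 1/(1+i)
v = 0.961538
Sum computed term by term:
(Ia)_17 = 98.1238


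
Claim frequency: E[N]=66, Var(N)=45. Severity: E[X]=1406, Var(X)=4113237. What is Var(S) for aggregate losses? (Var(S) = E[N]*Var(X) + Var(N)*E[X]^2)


Var(S) = E[N]*Var(X) + Var(N)*E[X]^2
= 66*4113237 + 45*1406^2
= 271473642 + 88957620
= 3.6043e+08


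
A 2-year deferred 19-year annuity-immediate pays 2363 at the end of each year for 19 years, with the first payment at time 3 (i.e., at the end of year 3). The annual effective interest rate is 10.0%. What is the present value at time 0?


PV at time 2 of the 19-year annuity-immediate:
a_n = 2363 * (1-(1+0.1)^(-19))/0.1 = 19766.3062
Discount back 2 years to time 0:
PV = 19766.3062 * (1+0.1)^(-2)
= 19766.3062 * 0.826446
= 16335.7902


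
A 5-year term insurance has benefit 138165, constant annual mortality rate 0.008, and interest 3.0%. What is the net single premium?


NSP = benefit * sum_{k=0}^{n-1} k_p_x * q * v^(k+1)
With constant q=0.008, v=0.970874
Sum = 0.036073
NSP = 138165 * 0.036073
= 4984.0594


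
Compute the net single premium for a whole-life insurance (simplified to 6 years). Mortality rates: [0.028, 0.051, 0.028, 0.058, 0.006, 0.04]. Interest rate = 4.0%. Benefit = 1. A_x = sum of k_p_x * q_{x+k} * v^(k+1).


v = 0.961538
Year 0: k_p_x=1.0, q=0.028, term=0.026923
Year 1: k_p_x=0.972, q=0.051, term=0.045832
Year 2: k_p_x=0.922428, q=0.028, term=0.022961
Year 3: k_p_x=0.8966, q=0.058, term=0.044452
Year 4: k_p_x=0.844597, q=0.006, term=0.004165
Year 5: k_p_x=0.83953, q=0.04, term=0.02654
A_x = 0.1709


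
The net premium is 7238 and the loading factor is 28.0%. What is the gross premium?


Gross = net * (1 + loading)
= 7238 * (1 + 0.28)
= 7238 * 1.28
= 9264.64


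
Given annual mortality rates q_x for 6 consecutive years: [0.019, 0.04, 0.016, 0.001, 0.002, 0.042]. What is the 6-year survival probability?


p_k = 1 - q_k for each year
Survival = product of (1 - q_k)
= 0.981 * 0.96 * 0.984 * 0.999 * 0.998 * 0.958
= 0.8851


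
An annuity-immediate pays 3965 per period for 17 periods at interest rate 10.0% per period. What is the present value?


PV = PMT * (1 - (1+i)^(-n)) / i
= 3965 * (1 - (1+0.1)^(-17)) / 0.1
= 3965 * (1 - 0.197845) / 0.1
= 3965 * 8.021553
= 31805.4589


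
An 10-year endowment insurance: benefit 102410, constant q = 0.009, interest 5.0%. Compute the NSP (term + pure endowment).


Term component = 6860.4057
Pure endowment = 10_p_x * v^10 * benefit = 0.913559 * 0.613913 * 102410 = 57436.2293
NSP = 64296.635


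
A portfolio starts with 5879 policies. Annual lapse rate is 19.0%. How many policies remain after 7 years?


remaining = initial * (1 - lapse)^years
= 5879 * (1 - 0.19)^7
= 5879 * 0.228768
= 1344.9266


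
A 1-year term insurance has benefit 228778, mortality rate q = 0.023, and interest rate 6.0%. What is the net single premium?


NSP = benefit * q * v
v = 1/(1+i) = 0.943396
NSP = 228778 * 0.023 * 0.943396
= 4964.0509


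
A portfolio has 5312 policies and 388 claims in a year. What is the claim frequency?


frequency = claims / policies
= 388 / 5312
= 0.073


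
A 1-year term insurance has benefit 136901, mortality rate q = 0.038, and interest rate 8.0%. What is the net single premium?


NSP = benefit * q * v
v = 1/(1+i) = 0.925926
NSP = 136901 * 0.038 * 0.925926
= 4816.887


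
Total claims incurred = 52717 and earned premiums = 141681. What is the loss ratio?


Loss ratio = claims / premiums
= 52717 / 141681
= 0.3721


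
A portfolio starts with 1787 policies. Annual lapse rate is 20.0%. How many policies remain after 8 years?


remaining = initial * (1 - lapse)^years
= 1787 * (1 - 0.2)^8
= 1787 * 0.167772
= 299.8088


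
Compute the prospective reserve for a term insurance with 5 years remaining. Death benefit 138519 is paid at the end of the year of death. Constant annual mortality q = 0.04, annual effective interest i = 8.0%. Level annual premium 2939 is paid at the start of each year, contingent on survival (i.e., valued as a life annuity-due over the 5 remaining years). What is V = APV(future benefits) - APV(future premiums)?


v = 1/(1+i) = 0.925926
APV(future benefits) per unit = sum_{k=0}^{4} k_p_x * q * v^(k+1) = 0.148357
APV(future benefits) = 138519 * 0.148357 = 20550.2653
Life annuity-due factor ä_{x:5} = sum_{k=0}^{4} k_p_x * v^k = 4.005639
APV(future premiums) = 2939 * 4.005639 = 11772.5742
V = 20550.2653 - 11772.5742
= 8777.6911


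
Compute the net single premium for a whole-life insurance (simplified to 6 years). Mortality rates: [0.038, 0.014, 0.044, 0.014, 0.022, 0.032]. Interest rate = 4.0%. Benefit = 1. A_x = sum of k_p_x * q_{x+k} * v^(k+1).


v = 0.961538
Year 0: k_p_x=1.0, q=0.038, term=0.036538
Year 1: k_p_x=0.962, q=0.014, term=0.012452
Year 2: k_p_x=0.948532, q=0.044, term=0.037103
Year 3: k_p_x=0.906797, q=0.014, term=0.010852
Year 4: k_p_x=0.894101, q=0.022, term=0.016167
Year 5: k_p_x=0.874431, q=0.032, term=0.022114
A_x = 0.1352


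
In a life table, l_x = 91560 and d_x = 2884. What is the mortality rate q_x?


q_x = d_x / l_x
= 2884 / 91560
= 0.0315


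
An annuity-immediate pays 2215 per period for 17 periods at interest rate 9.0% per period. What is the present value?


PV = PMT * (1 - (1+i)^(-n)) / i
= 2215 * (1 - (1+0.09)^(-17)) / 0.09
= 2215 * (1 - 0.231073) / 0.09
= 2215 * 8.543631
= 18924.1435


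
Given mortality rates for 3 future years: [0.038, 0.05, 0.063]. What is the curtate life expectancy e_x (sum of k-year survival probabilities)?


e_x = sum_{k=1}^{n} k_p_x
k_p_x values:
  1_p_x = 0.962
  2_p_x = 0.9139
  3_p_x = 0.856324
e_x = 2.7322


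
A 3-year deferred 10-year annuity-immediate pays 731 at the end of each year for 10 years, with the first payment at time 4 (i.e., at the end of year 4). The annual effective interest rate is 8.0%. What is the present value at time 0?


PV at time 3 of the 10-year annuity-immediate:
a_n = 731 * (1-(1+0.08)^(-10))/0.08 = 4905.0695
Discount back 3 years to time 0:
PV = 4905.0695 * (1+0.08)^(-3)
= 4905.0695 * 0.793832
= 3893.8023


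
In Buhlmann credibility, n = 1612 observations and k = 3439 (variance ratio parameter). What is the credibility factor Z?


Z = n / (n + k)
= 1612 / (1612 + 3439)
= 1612 / 5051
= 0.3191


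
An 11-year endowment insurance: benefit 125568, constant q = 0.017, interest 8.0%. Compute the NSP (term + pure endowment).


Term component = 14190.7809
Pure endowment = 11_p_x * v^11 * benefit = 0.828111 * 0.428883 * 125568 = 44597.0737
NSP = 58787.8546


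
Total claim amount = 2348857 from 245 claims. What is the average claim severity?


severity = total / number
= 2348857 / 245
= 9587.1714


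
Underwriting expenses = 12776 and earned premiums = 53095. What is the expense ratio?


Expense ratio = expenses / premiums
= 12776 / 53095
= 0.2406


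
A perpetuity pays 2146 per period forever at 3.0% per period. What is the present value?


PV = PMT / i
= 2146 / 0.03
= 71533.3333


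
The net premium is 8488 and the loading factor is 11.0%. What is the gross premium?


Gross = net * (1 + loading)
= 8488 * (1 + 0.11)
= 8488 * 1.11
= 9421.68


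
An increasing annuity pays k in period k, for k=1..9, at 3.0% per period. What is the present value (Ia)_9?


(Ia)_n = sum_{k=1}^{n} k * v^k, v = 1/(1+i)
v = 0.970874
Sum computed term by term:
(Ia)_9 = 37.3981


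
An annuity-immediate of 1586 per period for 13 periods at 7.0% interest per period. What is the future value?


FV = PMT * ((1+i)^n - 1) / i
= 1586 * ((1.07)^13 - 1) / 0.07
= 1586 * (2.409845 - 1) / 0.07
= 31943.0596


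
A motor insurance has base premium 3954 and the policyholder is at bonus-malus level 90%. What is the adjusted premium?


adjusted = base * BM_level / 100
= 3954 * 90 / 100
= 3954 * 0.9
= 3558.6


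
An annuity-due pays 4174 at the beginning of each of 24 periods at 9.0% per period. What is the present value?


PV_due = PMT * (1-(1+i)^(-n))/i * (1+i)
PV_immediate = 40515.3975
PV_due = 40515.3975 * 1.09
= 44161.7833


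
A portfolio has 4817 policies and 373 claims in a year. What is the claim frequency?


frequency = claims / policies
= 373 / 4817
= 0.0774


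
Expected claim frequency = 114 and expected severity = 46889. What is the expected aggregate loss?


E[S] = E[N] * E[X]
= 114 * 46889
= 5.3453e+06


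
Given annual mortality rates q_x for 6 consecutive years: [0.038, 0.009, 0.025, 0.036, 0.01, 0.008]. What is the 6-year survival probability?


p_k = 1 - q_k for each year
Survival = product of (1 - q_k)
= 0.962 * 0.991 * 0.975 * 0.964 * 0.99 * 0.992
= 0.88


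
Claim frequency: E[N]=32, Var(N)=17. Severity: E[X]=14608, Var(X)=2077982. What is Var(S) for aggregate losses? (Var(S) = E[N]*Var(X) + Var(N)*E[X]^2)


Var(S) = E[N]*Var(X) + Var(N)*E[X]^2
= 32*2077982 + 17*14608^2
= 66495424 + 3627692288
= 3.6942e+09
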